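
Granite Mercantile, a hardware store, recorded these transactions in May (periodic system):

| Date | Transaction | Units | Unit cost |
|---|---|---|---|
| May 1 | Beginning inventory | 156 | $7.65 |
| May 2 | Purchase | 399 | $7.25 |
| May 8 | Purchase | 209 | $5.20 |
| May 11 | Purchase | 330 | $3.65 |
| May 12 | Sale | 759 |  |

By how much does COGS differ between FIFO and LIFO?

FIFO COGS: 156 @ $7.65 + 399 @ $7.25 + 204 @ $5.20 = $5,146.95
LIFO COGS: 330 @ $3.65 + 209 @ $5.20 + 220 @ $7.25 = $3,886.30
Difference = |$5,146.95 − $3,886.30| = $1,260.65

$1,260.65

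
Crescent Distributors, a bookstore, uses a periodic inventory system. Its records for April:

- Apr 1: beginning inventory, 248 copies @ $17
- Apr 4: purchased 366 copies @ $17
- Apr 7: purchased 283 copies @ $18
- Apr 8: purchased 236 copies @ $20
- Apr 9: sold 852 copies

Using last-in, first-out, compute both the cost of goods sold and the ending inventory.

COGS = $15,475; ending inventory = $4,777

Apr 9, 852 sold [LIFO — newest first]: 236 @ $20 + 283 @ $18 + 333 @ $17 = $15,475
Ending inventory: 248 @ $17 + 33 @ $17 = $4,777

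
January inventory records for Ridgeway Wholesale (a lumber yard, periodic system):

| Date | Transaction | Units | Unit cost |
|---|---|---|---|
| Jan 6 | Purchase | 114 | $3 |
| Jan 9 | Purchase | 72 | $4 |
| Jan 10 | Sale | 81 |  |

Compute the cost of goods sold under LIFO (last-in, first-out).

Jan 10, 81 sold [LIFO — newest first]: 72 @ $4 + 9 @ $3 = $315
Ending inventory: 105 @ $3 = $315

COGS = $315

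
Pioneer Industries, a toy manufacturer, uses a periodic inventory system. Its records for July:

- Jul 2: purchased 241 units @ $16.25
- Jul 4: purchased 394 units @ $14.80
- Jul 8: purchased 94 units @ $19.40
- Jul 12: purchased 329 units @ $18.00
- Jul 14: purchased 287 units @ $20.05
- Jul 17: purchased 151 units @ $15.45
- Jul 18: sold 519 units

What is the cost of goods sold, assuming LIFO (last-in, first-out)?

Jul 18, 519 sold [LIFO — newest first]: 151 @ $15.45 + 287 @ $20.05 + 81 @ $18.00 = $9,545.30
Ending inventory: 241 @ $16.25 + 394 @ $14.80 + 94 @ $19.40 + 248 @ $18.00 = $16,035.05

COGS = $9,545.30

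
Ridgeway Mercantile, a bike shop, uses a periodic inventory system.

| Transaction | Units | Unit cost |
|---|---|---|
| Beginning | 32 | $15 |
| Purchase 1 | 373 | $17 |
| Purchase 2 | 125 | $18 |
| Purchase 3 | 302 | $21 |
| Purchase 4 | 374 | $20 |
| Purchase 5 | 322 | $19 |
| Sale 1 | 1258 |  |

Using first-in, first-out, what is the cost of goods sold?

Sale 1 (1258) [FIFO — oldest first]: 32 @ $15 + 373 @ $17 + 125 @ $18 + 302 @ $21 + 374 @ $20 + 52 @ $19 = $23,881
Ending inventory: 270 @ $19 = $5,130

COGS = $23,881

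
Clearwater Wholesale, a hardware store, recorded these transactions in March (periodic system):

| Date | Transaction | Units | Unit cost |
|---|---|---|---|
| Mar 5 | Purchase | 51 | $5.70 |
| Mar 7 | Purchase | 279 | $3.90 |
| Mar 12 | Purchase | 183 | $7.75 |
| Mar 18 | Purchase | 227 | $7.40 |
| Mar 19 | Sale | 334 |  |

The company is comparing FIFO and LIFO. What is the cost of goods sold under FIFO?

FIFO COGS: 51 @ $5.70 + 279 @ $3.90 + 4 @ $7.75 = $1,409.80
LIFO COGS: 227 @ $7.40 + 107 @ $7.75 = $2,509.05

COGS = $1,409.80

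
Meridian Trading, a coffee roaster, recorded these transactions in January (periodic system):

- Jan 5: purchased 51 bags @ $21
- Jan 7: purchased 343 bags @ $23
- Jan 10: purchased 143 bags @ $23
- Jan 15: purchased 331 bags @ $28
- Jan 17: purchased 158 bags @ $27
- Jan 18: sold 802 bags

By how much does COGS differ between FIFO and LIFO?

FIFO COGS: 51 @ $21 + 343 @ $23 + 143 @ $23 + 265 @ $28 = $19,669
LIFO COGS: 158 @ $27 + 331 @ $28 + 143 @ $23 + 170 @ $23 = $20,733
Difference = |$19,669 − $20,733| = $1,064

$1,064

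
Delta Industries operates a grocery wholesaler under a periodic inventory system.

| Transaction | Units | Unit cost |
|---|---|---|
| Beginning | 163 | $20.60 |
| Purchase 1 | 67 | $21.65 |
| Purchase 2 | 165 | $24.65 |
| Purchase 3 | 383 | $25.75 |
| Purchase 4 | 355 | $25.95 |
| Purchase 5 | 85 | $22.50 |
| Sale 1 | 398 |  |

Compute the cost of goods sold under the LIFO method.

COGS = $10,034.85

Sale 1 (398) [LIFO — newest first]: 85 @ $22.50 + 313 @ $25.95 = $10,034.85
Ending inventory: 163 @ $20.60 + 67 @ $21.65 + 165 @ $24.65 + 383 @ $25.75 + 42 @ $25.95 = $19,827.75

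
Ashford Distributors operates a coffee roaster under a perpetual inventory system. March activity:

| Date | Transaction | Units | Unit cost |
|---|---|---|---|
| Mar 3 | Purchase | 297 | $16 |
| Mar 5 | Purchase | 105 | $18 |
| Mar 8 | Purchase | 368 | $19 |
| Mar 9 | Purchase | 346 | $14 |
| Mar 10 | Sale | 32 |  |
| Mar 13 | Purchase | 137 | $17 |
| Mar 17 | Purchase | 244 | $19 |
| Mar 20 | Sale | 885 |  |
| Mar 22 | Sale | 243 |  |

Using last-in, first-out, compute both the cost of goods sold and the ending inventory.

COGS = $19,971; ending inventory = $5,472

Mar 10, 32 sold [LIFO — newest first]: 32 @ $14 = $448
Mar 20, 885 sold [LIFO — newest first]: 244 @ $19 + 137 @ $17 + 314 @ $14 + 190 @ $19 = $14,971
Mar 22, 243 sold [LIFO — newest first]: 178 @ $19 + 65 @ $18 = $4,552
Total COGS = $448 + $14,971 + $4,552 = $19,971
Ending inventory: 297 @ $16 + 40 @ $18 = $5,472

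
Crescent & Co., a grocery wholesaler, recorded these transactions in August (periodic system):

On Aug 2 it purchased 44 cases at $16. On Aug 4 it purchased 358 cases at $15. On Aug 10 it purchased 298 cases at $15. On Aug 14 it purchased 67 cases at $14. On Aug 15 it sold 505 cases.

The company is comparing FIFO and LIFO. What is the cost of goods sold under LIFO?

FIFO COGS: 44 @ $16 + 358 @ $15 + 103 @ $15 = $7,619
LIFO COGS: 67 @ $14 + 298 @ $15 + 140 @ $15 = $7,508

COGS = $7,508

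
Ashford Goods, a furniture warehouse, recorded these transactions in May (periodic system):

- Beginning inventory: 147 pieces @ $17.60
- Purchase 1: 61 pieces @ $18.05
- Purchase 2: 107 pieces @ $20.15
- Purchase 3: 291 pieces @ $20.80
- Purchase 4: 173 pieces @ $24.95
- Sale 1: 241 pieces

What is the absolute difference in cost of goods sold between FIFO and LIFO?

$1,377.55

FIFO COGS: 147 @ $17.60 + 61 @ $18.05 + 33 @ $20.15 = $4,353.20
LIFO COGS: 173 @ $24.95 + 68 @ $20.80 = $5,730.75
Difference = |$4,353.20 − $5,730.75| = $1,377.55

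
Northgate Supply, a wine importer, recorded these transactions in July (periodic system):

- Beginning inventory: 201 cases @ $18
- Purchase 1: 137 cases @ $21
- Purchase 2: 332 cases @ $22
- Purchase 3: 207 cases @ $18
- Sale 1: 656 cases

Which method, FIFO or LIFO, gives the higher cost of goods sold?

FIFO COGS: 201 @ $18 + 137 @ $21 + 318 @ $22 = $13,491
LIFO COGS: 207 @ $18 + 332 @ $22 + 117 @ $21 = $13,487

FIFO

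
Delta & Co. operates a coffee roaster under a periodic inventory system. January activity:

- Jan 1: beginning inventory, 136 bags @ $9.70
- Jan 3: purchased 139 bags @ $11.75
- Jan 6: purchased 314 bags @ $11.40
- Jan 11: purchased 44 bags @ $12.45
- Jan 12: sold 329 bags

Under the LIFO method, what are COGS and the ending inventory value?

COGS = $3,796.80; ending inventory = $3,283.05

Jan 12, 329 sold [LIFO — newest first]: 44 @ $12.45 + 285 @ $11.40 = $3,796.80
Ending inventory: 136 @ $9.70 + 139 @ $11.75 + 29 @ $11.40 = $3,283.05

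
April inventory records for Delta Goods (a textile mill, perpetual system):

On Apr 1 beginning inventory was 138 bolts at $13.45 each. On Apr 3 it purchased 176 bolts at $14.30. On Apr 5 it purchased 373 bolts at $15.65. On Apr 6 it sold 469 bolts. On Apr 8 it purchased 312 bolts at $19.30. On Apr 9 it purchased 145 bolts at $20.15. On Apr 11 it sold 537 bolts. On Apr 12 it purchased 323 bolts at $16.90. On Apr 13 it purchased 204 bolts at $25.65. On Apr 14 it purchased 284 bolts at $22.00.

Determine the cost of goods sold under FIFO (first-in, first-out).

Apr 6, 469 sold [FIFO — oldest first]: 138 @ $13.45 + 176 @ $14.30 + 155 @ $15.65 = $6,798.65
Apr 11, 537 sold [FIFO — oldest first]: 218 @ $15.65 + 312 @ $19.30 + 7 @ $20.15 = $9,574.35
Total COGS = $6,798.65 + $9,574.35 = $16,373.00
Ending inventory: 138 @ $20.15 + 323 @ $16.90 + 204 @ $25.65 + 284 @ $22.00 = $19,720.00

COGS = $16,373.00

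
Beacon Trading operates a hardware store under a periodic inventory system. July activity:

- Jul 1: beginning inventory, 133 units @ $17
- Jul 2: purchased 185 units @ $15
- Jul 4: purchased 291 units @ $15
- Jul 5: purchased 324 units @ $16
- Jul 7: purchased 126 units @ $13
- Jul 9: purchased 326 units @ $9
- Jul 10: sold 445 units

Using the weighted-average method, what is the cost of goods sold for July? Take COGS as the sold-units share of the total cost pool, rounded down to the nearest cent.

COGS = $6,155.13

Jul 10, sell 445: 445/1385 × $19,157.00 → $6,155.13
Ending inventory (cost pool remaining) = $13,001.87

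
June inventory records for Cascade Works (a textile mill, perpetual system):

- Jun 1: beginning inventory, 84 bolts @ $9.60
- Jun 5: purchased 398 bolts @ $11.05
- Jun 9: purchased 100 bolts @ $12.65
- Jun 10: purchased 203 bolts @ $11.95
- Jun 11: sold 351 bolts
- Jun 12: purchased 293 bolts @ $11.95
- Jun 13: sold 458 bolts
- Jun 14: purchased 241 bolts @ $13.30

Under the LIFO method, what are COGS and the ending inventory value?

Jun 11, 351 sold [LIFO — newest first]: 203 @ $11.95 + 100 @ $12.65 + 48 @ $11.05 = $4,221.25
Jun 13, 458 sold [LIFO — newest first]: 293 @ $11.95 + 165 @ $11.05 = $5,324.60
Total COGS = $4,221.25 + $5,324.60 = $9,545.85
Ending inventory: 84 @ $9.60 + 185 @ $11.05 + 241 @ $13.30 = $6,055.95
Check: goods available $15,601.80 = COGS $9,545.85 + ending $6,055.95

COGS = $9,545.85; ending inventory = $6,055.95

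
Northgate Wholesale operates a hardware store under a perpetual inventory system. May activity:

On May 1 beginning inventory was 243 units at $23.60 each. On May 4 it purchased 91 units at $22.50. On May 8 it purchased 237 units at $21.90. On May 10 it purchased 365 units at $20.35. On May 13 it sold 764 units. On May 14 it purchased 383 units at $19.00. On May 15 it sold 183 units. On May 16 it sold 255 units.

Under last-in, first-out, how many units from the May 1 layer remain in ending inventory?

117

May 13, 764 sold [LIFO — newest first]: 365 @ $20.35 + 237 @ $21.90 + 91 @ $22.50 + 71 @ $23.60 = $16,341.15
May 15, 183 sold [LIFO — newest first]: 183 @ $19.00 = $3,477.00
May 16, 255 sold [LIFO — newest first]: 200 @ $19.00 + 55 @ $23.60 = $5,098.00
Total COGS = $16,341.15 + $3,477.00 + $5,098.00 = $24,916.15
Ending inventory: 117 @ $23.60 = $2,761.20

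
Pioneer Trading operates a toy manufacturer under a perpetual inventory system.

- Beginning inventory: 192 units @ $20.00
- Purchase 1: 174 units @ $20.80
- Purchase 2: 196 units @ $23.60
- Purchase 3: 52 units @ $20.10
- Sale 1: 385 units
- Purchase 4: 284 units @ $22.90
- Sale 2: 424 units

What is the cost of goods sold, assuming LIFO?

Sale 1 (385) [LIFO — newest first]: 52 @ $20.10 + 196 @ $23.60 + 137 @ $20.80 = $8,520.40
Sale 2 (424) [LIFO — newest first]: 284 @ $22.90 + 37 @ $20.80 + 103 @ $20.00 = $9,333.20
Total COGS = $8,520.40 + $9,333.20 = $17,853.60
Ending inventory: 89 @ $20.00 = $1,780.00

COGS = $17,853.60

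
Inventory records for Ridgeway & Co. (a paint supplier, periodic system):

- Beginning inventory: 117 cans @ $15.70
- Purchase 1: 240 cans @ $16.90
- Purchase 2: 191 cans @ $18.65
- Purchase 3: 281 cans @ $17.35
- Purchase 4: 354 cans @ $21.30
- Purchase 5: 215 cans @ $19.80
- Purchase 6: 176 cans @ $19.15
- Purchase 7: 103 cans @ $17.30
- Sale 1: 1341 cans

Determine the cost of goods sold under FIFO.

Sale 1 (1341) [FIFO — oldest first]: 117 @ $15.70 + 240 @ $16.90 + 191 @ $18.65 + 281 @ $17.35 + 354 @ $21.30 + 158 @ $19.80 = $24,999.00
Ending inventory: 57 @ $19.80 + 176 @ $19.15 + 103 @ $17.30 = $6,280.90

COGS = $24,999.00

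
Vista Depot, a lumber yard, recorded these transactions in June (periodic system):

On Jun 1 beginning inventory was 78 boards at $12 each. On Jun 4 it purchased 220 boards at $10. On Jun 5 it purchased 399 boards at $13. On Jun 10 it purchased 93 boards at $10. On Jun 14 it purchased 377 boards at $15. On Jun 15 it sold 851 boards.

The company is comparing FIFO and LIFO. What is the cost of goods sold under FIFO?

FIFO COGS: 78 @ $12 + 220 @ $10 + 399 @ $13 + 93 @ $10 + 61 @ $15 = $10,168
LIFO COGS: 377 @ $15 + 93 @ $10 + 381 @ $13 = $11,538

COGS = $10,168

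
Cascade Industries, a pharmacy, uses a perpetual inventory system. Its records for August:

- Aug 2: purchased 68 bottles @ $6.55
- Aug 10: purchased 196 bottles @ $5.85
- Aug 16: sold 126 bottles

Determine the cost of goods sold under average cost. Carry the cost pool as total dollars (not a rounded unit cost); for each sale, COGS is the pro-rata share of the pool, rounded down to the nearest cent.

After Aug 2: 68 on hand, pool $445.40 (≈ $6.5500 each)
After Aug 10: 264 on hand, pool $1,592.00 (≈ $6.0303 each)
Aug 16, sell 126: 126/264 × $1,592.00 → $759.81
Ending inventory (cost pool remaining) = $832.19

COGS = $759.81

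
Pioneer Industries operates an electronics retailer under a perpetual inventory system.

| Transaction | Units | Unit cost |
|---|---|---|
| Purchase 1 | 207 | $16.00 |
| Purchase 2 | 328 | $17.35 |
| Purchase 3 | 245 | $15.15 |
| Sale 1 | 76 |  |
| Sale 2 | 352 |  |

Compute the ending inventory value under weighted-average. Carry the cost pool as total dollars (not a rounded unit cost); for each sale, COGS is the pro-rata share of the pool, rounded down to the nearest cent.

Ending inventory = $5,737.85

After Purchase 1: 207 on hand, pool $3,312.00 (≈ $16.0000 each)
After Purchase 2: 535 on hand, pool $9,002.80 (≈ $16.8277 each)
After Purchase 3: 780 on hand, pool $12,714.55 (≈ $16.3007 each)
Sale 1, sell 76: 76/780 × $12,714.55 → $1,238.85
Sale 2, sell 352: 352/704 × $11,475.70 → $5,737.85
Total COGS = $1,238.85 + $5,737.85 = $6,976.70
Ending inventory (cost pool remaining) = $5,737.85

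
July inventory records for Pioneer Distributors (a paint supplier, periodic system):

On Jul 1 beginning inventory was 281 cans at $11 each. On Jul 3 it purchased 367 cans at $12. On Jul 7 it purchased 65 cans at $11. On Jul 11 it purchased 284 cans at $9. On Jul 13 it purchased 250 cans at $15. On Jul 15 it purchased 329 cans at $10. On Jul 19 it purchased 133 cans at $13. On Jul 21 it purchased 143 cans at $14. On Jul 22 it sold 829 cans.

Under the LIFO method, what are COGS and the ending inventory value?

COGS = $10,381; ending inventory = $11,156

Jul 22, 829 sold [LIFO — newest first]: 143 @ $14 + 133 @ $13 + 329 @ $10 + 224 @ $15 = $10,381
Ending inventory: 281 @ $11 + 367 @ $12 + 65 @ $11 + 284 @ $9 + 26 @ $15 = $11,156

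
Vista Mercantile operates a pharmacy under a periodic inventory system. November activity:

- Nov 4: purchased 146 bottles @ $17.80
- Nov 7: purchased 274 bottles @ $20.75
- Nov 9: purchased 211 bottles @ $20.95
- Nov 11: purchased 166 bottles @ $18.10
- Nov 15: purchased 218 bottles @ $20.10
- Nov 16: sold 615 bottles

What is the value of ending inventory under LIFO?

Nov 16, 615 sold [LIFO — newest first]: 218 @ $20.10 + 166 @ $18.10 + 211 @ $20.95 + 20 @ $20.75 = $12,221.85
Ending inventory: 146 @ $17.80 + 254 @ $20.75 = $7,869.30

Ending inventory = $7,869.30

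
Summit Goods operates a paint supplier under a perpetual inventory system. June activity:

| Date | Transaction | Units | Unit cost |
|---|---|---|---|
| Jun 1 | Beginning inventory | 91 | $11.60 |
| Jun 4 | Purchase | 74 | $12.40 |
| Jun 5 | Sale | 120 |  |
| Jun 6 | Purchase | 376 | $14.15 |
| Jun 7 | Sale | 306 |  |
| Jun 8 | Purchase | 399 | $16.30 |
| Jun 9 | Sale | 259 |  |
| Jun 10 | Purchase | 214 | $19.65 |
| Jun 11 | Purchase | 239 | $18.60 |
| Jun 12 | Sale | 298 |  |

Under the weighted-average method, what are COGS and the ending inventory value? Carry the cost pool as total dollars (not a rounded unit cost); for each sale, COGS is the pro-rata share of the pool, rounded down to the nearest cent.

COGS = $15,110.08; ending inventory = $7,337.72

After Jun 1: 91 on hand, pool $1,055.60 (≈ $11.6000 each)
After Jun 4: 165 on hand, pool $1,973.20 (≈ $11.9588 each)
Jun 5, sell 120: 120/165 × $1,973.20 → $1,435.05
After Jun 6: 421 on hand, pool $5,858.55 (≈ $13.9158 each)
Jun 7, sell 306: 306/421 × $5,858.55 → $4,258.23
After Jun 8: 514 on hand, pool $8,104.02 (≈ $15.7666 each)
Jun 9, sell 259: 259/514 × $8,104.02 → $4,083.54
After Jun 10: 469 on hand, pool $8,225.58 (≈ $17.5386 each)
After Jun 11: 708 on hand, pool $12,670.98 (≈ $17.8969 each)
Jun 12, sell 298: 298/708 × $12,670.98 → $5,333.26
Total COGS = $1,435.05 + $4,258.23 + $4,083.54 + $5,333.26 = $15,110.08
Ending inventory (cost pool remaining) = $7,337.72
Check: goods available $22,447.80 = COGS $15,110.08 + ending $7,337.72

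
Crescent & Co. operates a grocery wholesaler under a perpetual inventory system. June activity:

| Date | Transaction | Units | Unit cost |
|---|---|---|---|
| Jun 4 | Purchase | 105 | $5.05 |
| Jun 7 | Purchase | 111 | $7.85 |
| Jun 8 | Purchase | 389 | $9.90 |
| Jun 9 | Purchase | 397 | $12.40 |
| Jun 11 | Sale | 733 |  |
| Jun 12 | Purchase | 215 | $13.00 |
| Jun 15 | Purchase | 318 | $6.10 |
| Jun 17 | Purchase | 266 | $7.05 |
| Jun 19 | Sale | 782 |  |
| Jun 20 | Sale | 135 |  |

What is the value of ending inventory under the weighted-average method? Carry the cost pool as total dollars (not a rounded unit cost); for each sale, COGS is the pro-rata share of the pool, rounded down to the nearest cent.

Ending inventory = $1,320.81

After Jun 4: 105 on hand, pool $530.25 (≈ $5.0500 each)
After Jun 7: 216 on hand, pool $1,401.60 (≈ $6.4889 each)
After Jun 8: 605 on hand, pool $5,252.70 (≈ $8.6821 each)
After Jun 9: 1002 on hand, pool $10,175.50 (≈ $10.1552 each)
Jun 11, sell 733: 733/1002 × $10,175.50 → $7,443.75
After Jun 12: 484 on hand, pool $5,526.75 (≈ $11.4189 each)
After Jun 15: 802 on hand, pool $7,466.55 (≈ $9.3099 each)
After Jun 17: 1068 on hand, pool $9,341.85 (≈ $8.7471 each)
Jun 19, sell 782: 782/1068 × $9,341.85 → $6,840.19
Jun 20, sell 135: 135/286 × $2,501.66 → $1,180.85
Total COGS = $7,443.75 + $6,840.19 + $1,180.85 = $15,464.79
Ending inventory (cost pool remaining) = $1,320.81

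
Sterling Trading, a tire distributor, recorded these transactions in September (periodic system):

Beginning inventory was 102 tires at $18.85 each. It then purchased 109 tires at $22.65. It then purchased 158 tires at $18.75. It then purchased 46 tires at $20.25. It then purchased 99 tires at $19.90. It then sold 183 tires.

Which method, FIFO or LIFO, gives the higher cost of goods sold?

FIFO COGS: 102 @ $18.85 + 81 @ $22.65 = $3,757.35
LIFO COGS: 99 @ $19.90 + 46 @ $20.25 + 38 @ $18.75 = $3,614.10

FIFO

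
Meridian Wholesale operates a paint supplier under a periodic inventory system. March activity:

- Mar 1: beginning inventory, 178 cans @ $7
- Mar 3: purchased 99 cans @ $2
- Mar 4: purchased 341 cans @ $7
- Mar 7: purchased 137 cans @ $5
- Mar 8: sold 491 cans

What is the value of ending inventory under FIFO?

Ending inventory = $1,574

Mar 8, 491 sold [FIFO — oldest first]: 178 @ $7 + 99 @ $2 + 214 @ $7 = $2,942
Ending inventory: 127 @ $7 + 137 @ $5 = $1,574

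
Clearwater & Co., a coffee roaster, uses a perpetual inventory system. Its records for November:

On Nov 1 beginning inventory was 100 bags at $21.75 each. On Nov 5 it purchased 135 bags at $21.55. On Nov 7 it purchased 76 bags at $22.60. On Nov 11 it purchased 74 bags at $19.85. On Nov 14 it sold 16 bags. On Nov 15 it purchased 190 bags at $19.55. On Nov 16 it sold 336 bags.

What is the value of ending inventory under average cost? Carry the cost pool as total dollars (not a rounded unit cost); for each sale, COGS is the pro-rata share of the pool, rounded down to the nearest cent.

After Nov 1: 100 on hand, pool $2,175.00 (≈ $21.7500 each)
After Nov 5: 235 on hand, pool $5,084.25 (≈ $21.6351 each)
After Nov 7: 311 on hand, pool $6,801.85 (≈ $21.8709 each)
After Nov 11: 385 on hand, pool $8,270.75 (≈ $21.4825 each)
Nov 14, sell 16: 16/385 × $8,270.75 → $343.71
After Nov 15: 559 on hand, pool $11,641.54 (≈ $20.8257 each)
Nov 16, sell 336: 336/559 × $11,641.54 → $6,997.41
Total COGS = $343.71 + $6,997.41 = $7,341.12
Ending inventory (cost pool remaining) = $4,644.13
Check: goods available $11,985.25 = COGS $7,341.12 + ending $4,644.13

Ending inventory = $4,644.13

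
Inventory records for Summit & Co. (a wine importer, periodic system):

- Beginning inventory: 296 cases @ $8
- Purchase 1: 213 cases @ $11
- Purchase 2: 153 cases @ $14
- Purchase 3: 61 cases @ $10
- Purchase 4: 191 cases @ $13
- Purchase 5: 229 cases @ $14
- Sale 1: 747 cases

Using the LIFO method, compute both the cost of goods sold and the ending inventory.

COGS = $9,684; ending inventory = $3,468

Sale 1 (747) [LIFO — newest first]: 229 @ $14 + 191 @ $13 + 61 @ $10 + 153 @ $14 + 113 @ $11 = $9,684
Ending inventory: 296 @ $8 + 100 @ $11 = $3,468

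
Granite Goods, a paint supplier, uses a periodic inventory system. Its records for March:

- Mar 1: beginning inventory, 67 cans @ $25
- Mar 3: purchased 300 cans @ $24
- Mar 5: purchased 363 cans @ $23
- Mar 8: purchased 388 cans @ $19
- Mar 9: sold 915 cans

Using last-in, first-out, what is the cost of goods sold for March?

Mar 9, 915 sold [LIFO — newest first]: 388 @ $19 + 363 @ $23 + 164 @ $24 = $19,657
Ending inventory: 67 @ $25 + 136 @ $24 = $4,939
Check: goods available $24,596 = COGS $19,657 + ending $4,939

COGS = $19,657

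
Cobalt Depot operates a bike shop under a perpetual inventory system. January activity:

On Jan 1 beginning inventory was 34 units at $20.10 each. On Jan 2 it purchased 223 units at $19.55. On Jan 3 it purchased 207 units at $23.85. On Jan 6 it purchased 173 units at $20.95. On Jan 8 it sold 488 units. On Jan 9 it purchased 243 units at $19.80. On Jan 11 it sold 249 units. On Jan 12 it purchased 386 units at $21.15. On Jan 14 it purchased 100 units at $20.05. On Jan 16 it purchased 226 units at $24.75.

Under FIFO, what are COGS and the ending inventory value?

Jan 8, 488 sold [FIFO — oldest first]: 34 @ $20.10 + 223 @ $19.55 + 207 @ $23.85 + 24 @ $20.95 = $10,482.80
Jan 11, 249 sold [FIFO — oldest first]: 149 @ $20.95 + 100 @ $19.80 = $5,101.55
Total COGS = $10,482.80 + $5,101.55 = $15,584.35
Ending inventory: 143 @ $19.80 + 386 @ $21.15 + 100 @ $20.05 + 226 @ $24.75 = $18,593.80

COGS = $15,584.35; ending inventory = $18,593.80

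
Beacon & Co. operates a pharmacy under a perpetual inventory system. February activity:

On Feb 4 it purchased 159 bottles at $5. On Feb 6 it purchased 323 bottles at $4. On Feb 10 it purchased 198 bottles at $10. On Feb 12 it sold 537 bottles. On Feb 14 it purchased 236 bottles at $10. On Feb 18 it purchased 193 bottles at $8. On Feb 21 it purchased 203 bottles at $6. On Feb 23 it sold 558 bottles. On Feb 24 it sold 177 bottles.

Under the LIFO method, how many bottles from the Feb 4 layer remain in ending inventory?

40

Feb 12, 537 sold [LIFO — newest first]: 198 @ $10 + 323 @ $4 + 16 @ $5 = $3,352
Feb 23, 558 sold [LIFO — newest first]: 203 @ $6 + 193 @ $8 + 162 @ $10 = $4,382
Feb 24, 177 sold [LIFO — newest first]: 74 @ $10 + 103 @ $5 = $1,255
Total COGS = $3,352 + $4,382 + $1,255 = $8,989
Ending inventory: 40 @ $5 = $200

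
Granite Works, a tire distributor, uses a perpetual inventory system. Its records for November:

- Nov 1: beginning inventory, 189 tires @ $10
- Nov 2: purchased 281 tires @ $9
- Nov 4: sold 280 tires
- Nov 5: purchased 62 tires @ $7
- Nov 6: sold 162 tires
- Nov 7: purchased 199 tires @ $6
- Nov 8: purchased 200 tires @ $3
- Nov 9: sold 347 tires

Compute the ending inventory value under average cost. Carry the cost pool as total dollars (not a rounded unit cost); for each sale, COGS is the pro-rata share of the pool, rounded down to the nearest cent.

Ending inventory = $751.24

After Nov 1: 189 on hand, pool $1,890.00 (≈ $10.0000 each)
After Nov 2: 470 on hand, pool $4,419.00 (≈ $9.4021 each)
Nov 4, sell 280: 280/470 × $4,419.00 → $2,632.59
After Nov 5: 252 on hand, pool $2,220.41 (≈ $8.8112 each)
Nov 6, sell 162: 162/252 × $2,220.41 → $1,427.40
After Nov 7: 289 on hand, pool $1,987.01 (≈ $6.8755 each)
After Nov 8: 489 on hand, pool $2,587.01 (≈ $5.2904 each)
Nov 9, sell 347: 347/489 × $2,587.01 → $1,835.77
Total COGS = $2,632.59 + $1,427.40 + $1,835.77 = $5,895.76
Ending inventory (cost pool remaining) = $751.24
Check: goods available $6,647.00 = COGS $5,895.76 + ending $751.24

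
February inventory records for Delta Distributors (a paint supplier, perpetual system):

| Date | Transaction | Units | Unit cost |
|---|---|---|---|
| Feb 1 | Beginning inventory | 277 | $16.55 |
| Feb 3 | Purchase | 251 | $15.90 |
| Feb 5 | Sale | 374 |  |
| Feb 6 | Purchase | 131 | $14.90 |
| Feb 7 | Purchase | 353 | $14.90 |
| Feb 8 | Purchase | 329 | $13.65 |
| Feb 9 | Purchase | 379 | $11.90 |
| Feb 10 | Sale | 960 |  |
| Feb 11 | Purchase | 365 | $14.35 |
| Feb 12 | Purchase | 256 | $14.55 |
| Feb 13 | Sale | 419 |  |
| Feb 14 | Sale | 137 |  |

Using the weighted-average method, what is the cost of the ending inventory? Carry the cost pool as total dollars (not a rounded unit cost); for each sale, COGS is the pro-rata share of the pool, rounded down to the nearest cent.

Ending inventory = $6,417.54

After Feb 1: 277 on hand, pool $4,584.35 (≈ $16.5500 each)
After Feb 3: 528 on hand, pool $8,575.25 (≈ $16.2410 each)
Feb 5, sell 374: 374/528 × $8,575.25 → $6,074.13
After Feb 6: 285 on hand, pool $4,453.02 (≈ $15.6246 each)
After Feb 7: 638 on hand, pool $9,712.72 (≈ $15.2237 each)
After Feb 8: 967 on hand, pool $14,203.57 (≈ $14.6883 each)
After Feb 9: 1346 on hand, pool $18,713.67 (≈ $13.9032 each)
Feb 10, sell 960: 960/1346 × $18,713.67 → $13,347.04
After Feb 11: 751 on hand, pool $10,604.38 (≈ $14.1203 each)
After Feb 12: 1007 on hand, pool $14,329.18 (≈ $14.2296 each)
Feb 13, sell 419: 419/1007 × $14,329.18 → $5,962.19
Feb 14, sell 137: 137/588 × $8,366.99 → $1,949.45
Total COGS = $6,074.13 + $13,347.04 + $5,962.19 + $1,949.45 = $27,332.81
Ending inventory (cost pool remaining) = $6,417.54
Check: goods available $33,750.35 = COGS $27,332.81 + ending $6,417.54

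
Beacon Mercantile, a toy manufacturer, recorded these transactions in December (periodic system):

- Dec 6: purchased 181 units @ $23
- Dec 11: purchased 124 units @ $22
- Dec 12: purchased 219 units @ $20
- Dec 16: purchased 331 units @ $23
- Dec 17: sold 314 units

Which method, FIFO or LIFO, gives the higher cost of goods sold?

FIFO COGS: 181 @ $23 + 124 @ $22 + 9 @ $20 = $7,071
LIFO COGS: 314 @ $23 = $7,222

LIFO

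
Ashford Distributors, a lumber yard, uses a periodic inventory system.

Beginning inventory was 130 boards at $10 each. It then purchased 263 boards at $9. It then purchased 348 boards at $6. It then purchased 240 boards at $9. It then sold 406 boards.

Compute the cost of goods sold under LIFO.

COGS = $3,156

Sale 1 (406) [LIFO — newest first]: 240 @ $9 + 166 @ $6 = $3,156
Ending inventory: 130 @ $10 + 263 @ $9 + 182 @ $6 = $4,759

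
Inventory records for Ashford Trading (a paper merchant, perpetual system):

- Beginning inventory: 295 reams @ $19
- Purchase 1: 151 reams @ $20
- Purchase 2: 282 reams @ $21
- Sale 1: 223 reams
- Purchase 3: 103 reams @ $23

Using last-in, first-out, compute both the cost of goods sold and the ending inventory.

COGS = $4,683; ending inventory = $12,233

Sale 1 (223) [LIFO — newest first]: 223 @ $21 = $4,683
Ending inventory: 295 @ $19 + 151 @ $20 + 59 @ $21 + 103 @ $23 = $12,233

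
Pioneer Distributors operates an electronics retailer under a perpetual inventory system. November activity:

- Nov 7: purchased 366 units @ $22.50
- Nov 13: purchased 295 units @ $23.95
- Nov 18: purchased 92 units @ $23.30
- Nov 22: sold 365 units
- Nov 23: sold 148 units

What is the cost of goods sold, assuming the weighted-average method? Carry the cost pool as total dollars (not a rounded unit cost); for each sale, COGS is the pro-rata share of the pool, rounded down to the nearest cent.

COGS = $11,884.05

After Nov 7: 366 on hand, pool $8,235.00 (≈ $22.5000 each)
After Nov 13: 661 on hand, pool $15,300.25 (≈ $23.1471 each)
After Nov 18: 753 on hand, pool $17,443.85 (≈ $23.1658 each)
Nov 22, sell 365: 365/753 × $17,443.85 → $8,455.51
Nov 23, sell 148: 148/388 × $8,988.34 → $3,428.54
Total COGS = $8,455.51 + $3,428.54 = $11,884.05
Ending inventory (cost pool remaining) = $5,559.80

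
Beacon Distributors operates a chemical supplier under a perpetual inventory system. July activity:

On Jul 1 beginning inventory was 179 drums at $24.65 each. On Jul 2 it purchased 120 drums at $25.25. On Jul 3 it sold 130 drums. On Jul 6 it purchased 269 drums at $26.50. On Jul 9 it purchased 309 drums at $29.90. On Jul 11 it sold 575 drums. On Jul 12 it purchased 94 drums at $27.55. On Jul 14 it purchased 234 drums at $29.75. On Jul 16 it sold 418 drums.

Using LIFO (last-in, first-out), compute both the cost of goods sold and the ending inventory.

COGS = $31,339.85; ending inventory = $2,021.30

Jul 3, 130 sold [LIFO — newest first]: 120 @ $25.25 + 10 @ $24.65 = $3,276.50
Jul 11, 575 sold [LIFO — newest first]: 309 @ $29.90 + 266 @ $26.50 = $16,288.10
Jul 16, 418 sold [LIFO — newest first]: 234 @ $29.75 + 94 @ $27.55 + 3 @ $26.50 + 87 @ $24.65 = $11,775.25
Total COGS = $3,276.50 + $16,288.10 + $11,775.25 = $31,339.85
Ending inventory: 82 @ $24.65 = $2,021.30
Check: goods available $33,361.15 = COGS $31,339.85 + ending $2,021.30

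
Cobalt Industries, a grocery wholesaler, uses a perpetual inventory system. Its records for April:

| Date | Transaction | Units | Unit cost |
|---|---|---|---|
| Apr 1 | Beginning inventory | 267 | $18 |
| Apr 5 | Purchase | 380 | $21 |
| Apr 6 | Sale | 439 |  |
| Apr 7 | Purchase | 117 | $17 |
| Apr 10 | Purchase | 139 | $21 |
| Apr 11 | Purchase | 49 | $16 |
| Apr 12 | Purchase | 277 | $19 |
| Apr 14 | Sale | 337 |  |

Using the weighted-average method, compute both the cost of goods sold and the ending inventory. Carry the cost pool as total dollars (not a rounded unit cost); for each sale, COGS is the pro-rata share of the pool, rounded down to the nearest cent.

COGS = $15,102.17; ending inventory = $8,638.83

After Apr 1: 267 on hand, pool $4,806.00 (≈ $18.0000 each)
After Apr 5: 647 on hand, pool $12,786.00 (≈ $19.7620 each)
Apr 6, sell 439: 439/647 × $12,786.00 → $8,675.50
After Apr 7: 325 on hand, pool $6,099.50 (≈ $18.7677 each)
After Apr 10: 464 on hand, pool $9,018.50 (≈ $19.4364 each)
After Apr 11: 513 on hand, pool $9,802.50 (≈ $19.1082 each)
After Apr 12: 790 on hand, pool $15,065.50 (≈ $19.0703 each)
Apr 14, sell 337: 337/790 × $15,065.50 → $6,426.67
Total COGS = $8,675.50 + $6,426.67 = $15,102.17
Ending inventory (cost pool remaining) = $8,638.83
Check: goods available $23,741.00 = COGS $15,102.17 + ending $8,638.83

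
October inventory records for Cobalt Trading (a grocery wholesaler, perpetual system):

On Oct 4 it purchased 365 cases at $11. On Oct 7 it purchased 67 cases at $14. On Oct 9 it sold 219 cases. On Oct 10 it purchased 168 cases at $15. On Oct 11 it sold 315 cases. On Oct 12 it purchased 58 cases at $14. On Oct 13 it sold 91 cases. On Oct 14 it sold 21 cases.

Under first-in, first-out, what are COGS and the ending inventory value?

Oct 9, 219 sold [FIFO — oldest first]: 219 @ $11 = $2,409
Oct 11, 315 sold [FIFO — oldest first]: 146 @ $11 + 67 @ $14 + 102 @ $15 = $4,074
Oct 13, 91 sold [FIFO — oldest first]: 66 @ $15 + 25 @ $14 = $1,340
Oct 14, 21 sold [FIFO — oldest first]: 21 @ $14 = $294
Total COGS = $2,409 + $4,074 + $1,340 + $294 = $8,117
Ending inventory: 12 @ $14 = $168

COGS = $8,117; ending inventory = $168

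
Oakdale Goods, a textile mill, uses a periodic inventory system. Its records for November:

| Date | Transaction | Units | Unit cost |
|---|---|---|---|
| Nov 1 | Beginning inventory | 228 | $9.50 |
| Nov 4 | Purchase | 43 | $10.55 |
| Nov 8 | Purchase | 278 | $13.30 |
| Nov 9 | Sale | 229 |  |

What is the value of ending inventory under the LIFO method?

Nov 9, 229 sold [LIFO — newest first]: 229 @ $13.30 = $3,045.70
Ending inventory: 228 @ $9.50 + 43 @ $10.55 + 49 @ $13.30 = $3,271.35
Check: goods available $6,317.05 = COGS $3,045.70 + ending $3,271.35

Ending inventory = $3,271.35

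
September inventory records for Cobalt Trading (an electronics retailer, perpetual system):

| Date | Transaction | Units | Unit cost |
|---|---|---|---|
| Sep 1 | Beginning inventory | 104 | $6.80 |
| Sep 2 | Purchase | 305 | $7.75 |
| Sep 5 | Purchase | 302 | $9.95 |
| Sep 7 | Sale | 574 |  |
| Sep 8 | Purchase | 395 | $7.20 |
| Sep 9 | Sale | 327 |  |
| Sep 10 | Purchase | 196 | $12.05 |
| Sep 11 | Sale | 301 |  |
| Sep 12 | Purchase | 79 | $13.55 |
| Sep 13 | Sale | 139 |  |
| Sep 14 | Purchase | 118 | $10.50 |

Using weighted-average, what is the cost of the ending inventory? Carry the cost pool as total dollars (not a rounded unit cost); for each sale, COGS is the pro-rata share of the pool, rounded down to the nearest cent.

Ending inventory = $1,696.04

After Sep 1: 104 on hand, pool $707.20 (≈ $6.8000 each)
After Sep 2: 409 on hand, pool $3,070.95 (≈ $7.5084 each)
After Sep 5: 711 on hand, pool $6,075.85 (≈ $8.5455 each)
Sep 7, sell 574: 574/711 × $6,075.85 → $4,905.11
After Sep 8: 532 on hand, pool $4,014.74 (≈ $7.5465 each)
Sep 9, sell 327: 327/532 × $4,014.74 → $2,467.70
After Sep 10: 401 on hand, pool $3,908.84 (≈ $9.7477 each)
Sep 11, sell 301: 301/401 × $3,908.84 → $2,934.06
After Sep 12: 179 on hand, pool $2,045.23 (≈ $11.4259 each)
Sep 13, sell 139: 139/179 × $2,045.23 → $1,588.19
After Sep 14: 158 on hand, pool $1,696.04 (≈ $10.7344 each)
Total COGS = $4,905.11 + $2,467.70 + $2,934.06 + $1,588.19 = $11,895.06
Ending inventory (cost pool remaining) = $1,696.04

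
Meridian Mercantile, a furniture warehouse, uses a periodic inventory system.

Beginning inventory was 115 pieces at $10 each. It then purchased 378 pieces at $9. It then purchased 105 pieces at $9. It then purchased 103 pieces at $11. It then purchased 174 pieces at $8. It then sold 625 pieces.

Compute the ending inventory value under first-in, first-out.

Sale 1 (625) [FIFO — oldest first]: 115 @ $10 + 378 @ $9 + 105 @ $9 + 27 @ $11 = $5,794
Ending inventory: 76 @ $11 + 174 @ $8 = $2,228

Ending inventory = $2,228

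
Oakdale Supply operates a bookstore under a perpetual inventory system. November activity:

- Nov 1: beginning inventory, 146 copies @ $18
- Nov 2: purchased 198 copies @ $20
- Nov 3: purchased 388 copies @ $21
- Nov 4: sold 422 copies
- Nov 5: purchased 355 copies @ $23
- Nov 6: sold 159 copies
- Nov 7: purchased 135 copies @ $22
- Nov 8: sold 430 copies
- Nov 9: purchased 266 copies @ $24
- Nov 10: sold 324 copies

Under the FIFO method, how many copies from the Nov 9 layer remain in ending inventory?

Nov 4, 422 sold [FIFO — oldest first]: 146 @ $18 + 198 @ $20 + 78 @ $21 = $8,226
Nov 6, 159 sold [FIFO — oldest first]: 159 @ $21 = $3,339
Nov 8, 430 sold [FIFO — oldest first]: 151 @ $21 + 279 @ $23 = $9,588
Nov 10, 324 sold [FIFO — oldest first]: 76 @ $23 + 135 @ $22 + 113 @ $24 = $7,430
Total COGS = $8,226 + $3,339 + $9,588 + $7,430 = $28,583
Ending inventory: 153 @ $24 = $3,672

153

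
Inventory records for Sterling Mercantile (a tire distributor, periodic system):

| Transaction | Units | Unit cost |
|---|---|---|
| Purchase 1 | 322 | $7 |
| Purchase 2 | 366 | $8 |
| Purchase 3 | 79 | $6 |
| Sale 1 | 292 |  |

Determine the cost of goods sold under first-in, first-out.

Sale 1 (292) [FIFO — oldest first]: 292 @ $7 = $2,044
Ending inventory: 30 @ $7 + 366 @ $8 + 79 @ $6 = $3,612
Check: goods available $5,656 = COGS $2,044 + ending $3,612

COGS = $2,044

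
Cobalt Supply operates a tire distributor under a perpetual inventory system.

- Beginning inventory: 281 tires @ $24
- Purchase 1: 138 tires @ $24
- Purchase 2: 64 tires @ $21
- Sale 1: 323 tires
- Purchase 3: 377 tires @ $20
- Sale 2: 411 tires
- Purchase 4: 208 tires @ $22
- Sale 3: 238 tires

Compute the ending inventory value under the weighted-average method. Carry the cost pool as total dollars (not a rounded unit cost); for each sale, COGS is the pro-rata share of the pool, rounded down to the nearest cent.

After Beginning: 281 on hand, pool $6,744.00 (≈ $24.0000 each)
After Purchase 1: 419 on hand, pool $10,056.00 (≈ $24.0000 each)
After Purchase 2: 483 on hand, pool $11,400.00 (≈ $23.6025 each)
Sale 1, sell 323: 323/483 × $11,400.00 → $7,623.60
After Purchase 3: 537 on hand, pool $11,316.40 (≈ $21.0734 each)
Sale 2, sell 411: 411/537 × $11,316.40 → $8,661.15
After Purchase 4: 334 on hand, pool $7,231.25 (≈ $21.6504 each)
Sale 3, sell 238: 238/334 × $7,231.25 → $5,152.80
Total COGS = $7,623.60 + $8,661.15 + $5,152.80 = $21,437.55
Ending inventory (cost pool remaining) = $2,078.45

Ending inventory = $2,078.45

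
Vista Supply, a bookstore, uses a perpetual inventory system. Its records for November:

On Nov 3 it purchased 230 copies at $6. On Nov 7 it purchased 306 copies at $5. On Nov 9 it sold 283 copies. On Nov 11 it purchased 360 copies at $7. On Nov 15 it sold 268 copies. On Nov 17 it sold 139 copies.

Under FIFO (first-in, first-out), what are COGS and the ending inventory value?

Nov 9, 283 sold [FIFO — oldest first]: 230 @ $6 + 53 @ $5 = $1,645
Nov 15, 268 sold [FIFO — oldest first]: 253 @ $5 + 15 @ $7 = $1,370
Nov 17, 139 sold [FIFO — oldest first]: 139 @ $7 = $973
Total COGS = $1,645 + $1,370 + $973 = $3,988
Ending inventory: 206 @ $7 = $1,442

COGS = $3,988; ending inventory = $1,442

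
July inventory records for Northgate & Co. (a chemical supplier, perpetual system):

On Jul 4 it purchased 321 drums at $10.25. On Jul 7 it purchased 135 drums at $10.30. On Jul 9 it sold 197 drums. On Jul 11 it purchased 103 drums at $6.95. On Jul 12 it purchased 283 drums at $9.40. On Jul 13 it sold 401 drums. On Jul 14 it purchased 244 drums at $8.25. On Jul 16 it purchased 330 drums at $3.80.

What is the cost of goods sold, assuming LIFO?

Jul 9, 197 sold [LIFO — newest first]: 135 @ $10.30 + 62 @ $10.25 = $2,026.00
Jul 13, 401 sold [LIFO — newest first]: 283 @ $9.40 + 103 @ $6.95 + 15 @ $10.25 = $3,529.80
Total COGS = $2,026.00 + $3,529.80 = $5,555.80
Ending inventory: 244 @ $10.25 + 244 @ $8.25 + 330 @ $3.80 = $5,768.00

COGS = $5,555.80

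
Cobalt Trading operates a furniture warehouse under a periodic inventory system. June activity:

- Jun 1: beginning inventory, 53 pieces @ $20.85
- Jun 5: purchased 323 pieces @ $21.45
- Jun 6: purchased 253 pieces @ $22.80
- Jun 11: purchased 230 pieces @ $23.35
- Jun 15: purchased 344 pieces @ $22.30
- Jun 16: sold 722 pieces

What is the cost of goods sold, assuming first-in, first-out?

Jun 16, 722 sold [FIFO — oldest first]: 53 @ $20.85 + 323 @ $21.45 + 253 @ $22.80 + 93 @ $23.35 = $15,973.35
Ending inventory: 137 @ $23.35 + 344 @ $22.30 = $10,870.15

COGS = $15,973.35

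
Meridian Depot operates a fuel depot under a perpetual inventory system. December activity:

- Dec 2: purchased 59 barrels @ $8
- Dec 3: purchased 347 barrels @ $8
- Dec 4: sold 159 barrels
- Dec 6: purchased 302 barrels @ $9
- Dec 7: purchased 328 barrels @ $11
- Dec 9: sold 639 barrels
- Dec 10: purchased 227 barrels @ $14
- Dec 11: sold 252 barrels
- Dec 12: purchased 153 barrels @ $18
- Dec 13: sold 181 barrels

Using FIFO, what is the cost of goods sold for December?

Dec 4, 159 sold [FIFO — oldest first]: 59 @ $8 + 100 @ $8 = $1,272
Dec 9, 639 sold [FIFO — oldest first]: 247 @ $8 + 302 @ $9 + 90 @ $11 = $5,684
Dec 11, 252 sold [FIFO — oldest first]: 238 @ $11 + 14 @ $14 = $2,814
Dec 13, 181 sold [FIFO — oldest first]: 181 @ $14 = $2,534
Total COGS = $1,272 + $5,684 + $2,814 + $2,534 = $12,304
Ending inventory: 32 @ $14 + 153 @ $18 = $3,202

COGS = $12,304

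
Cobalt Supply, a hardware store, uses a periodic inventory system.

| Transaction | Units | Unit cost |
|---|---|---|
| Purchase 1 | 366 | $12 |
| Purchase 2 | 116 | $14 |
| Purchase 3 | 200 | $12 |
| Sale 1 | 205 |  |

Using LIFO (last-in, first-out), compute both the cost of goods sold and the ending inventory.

COGS = $2,470; ending inventory = $5,946

Sale 1 (205) [LIFO — newest first]: 200 @ $12 + 5 @ $14 = $2,470
Ending inventory: 366 @ $12 + 111 @ $14 = $5,946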